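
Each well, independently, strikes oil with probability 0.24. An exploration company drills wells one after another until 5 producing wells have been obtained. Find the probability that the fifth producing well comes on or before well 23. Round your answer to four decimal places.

Finishing within 23 wells ⇔ at least 5 successes in the first 23. With X ~ Binomial(23, 0.24), P(Y ≤ 23) = 1 − P(X ≤ 4).
  k=0: C(23,0)·0.24^0·0.76^23 = 0.001814
  k=1: C(23,1)·0.24^1·0.76^22 = 0.013178
  k=2: C(23,2)·0.24^2·0.76^21 = 0.045775
  k=3: C(23,3)·0.24^3·0.76^20 = 0.101187
  k=4: C(23,4)·0.24^4·0.76^19 = 0.159769
1 − 0.321723 = 0.678277

0.6783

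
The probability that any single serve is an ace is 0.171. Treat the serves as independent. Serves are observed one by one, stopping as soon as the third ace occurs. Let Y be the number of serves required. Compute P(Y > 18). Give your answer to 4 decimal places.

0.3838

Needing more than 18 serves ⇔ fewer than 3 successes in the first 18. With X ~ Binomial(18, 0.171), P(Y > 18) = P(X ≤ 2).
  k=0: C(18,0)·0.171^0·0.829^18 = 0.034196
  k=1: C(18,1)·0.171^1·0.829^17 = 0.126968
  k=2: C(18,2)·0.171^2·0.829^16 = 0.222616
P(X ≤ 2) = 0.383781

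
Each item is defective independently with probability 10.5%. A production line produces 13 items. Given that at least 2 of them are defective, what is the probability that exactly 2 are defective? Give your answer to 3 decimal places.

0.630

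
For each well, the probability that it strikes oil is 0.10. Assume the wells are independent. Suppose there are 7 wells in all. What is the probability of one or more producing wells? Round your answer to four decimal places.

0.5217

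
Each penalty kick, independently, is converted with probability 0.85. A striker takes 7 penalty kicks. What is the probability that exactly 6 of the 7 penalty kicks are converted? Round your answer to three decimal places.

X ~ Binomial(n=7, p=0.85).
P(X=6) = C(7,6) · p^6 · (1−p)^1
= 7 · 0.37715 · 0.15 = 0.39601

0.396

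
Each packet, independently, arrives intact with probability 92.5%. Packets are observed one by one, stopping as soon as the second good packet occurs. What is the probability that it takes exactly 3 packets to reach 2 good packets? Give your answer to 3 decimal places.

0.128

Y = trial on which the second success occurs; negative binomial, r=2, p=0.925.
P(Y=3) = C(2,1) · p^2 · (1−p)^1
= 2 · 0.85562 · 0.075 = 0.12834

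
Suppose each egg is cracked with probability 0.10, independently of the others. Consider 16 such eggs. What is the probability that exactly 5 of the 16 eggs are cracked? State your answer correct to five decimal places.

0.01371

X ~ Binomial(n=16, p=0.10).
P(X=5) = C(16,5) · p^5 · (1−p)^11
= 4368 · 1e-05 · 0.31381 = 0.0137072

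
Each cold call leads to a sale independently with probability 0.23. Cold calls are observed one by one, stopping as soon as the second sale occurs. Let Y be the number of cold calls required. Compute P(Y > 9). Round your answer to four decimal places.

0.3509

Needing more than 9 cold calls ⇔ fewer than 2 successes in the first 9. With X ~ Binomial(9, 0.23), P(Y > 9) = P(X ≤ 1).
  k=0: C(9,0)·0.23^0·0.77^9 = 0.095152
  k=1: C(9,1)·0.23^1·0.77^8 = 0.255797
P(X ≤ 1) = 0.350949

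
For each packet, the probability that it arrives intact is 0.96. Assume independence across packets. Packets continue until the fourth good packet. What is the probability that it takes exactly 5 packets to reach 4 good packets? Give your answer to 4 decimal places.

0.1359

Y = trial on which the fourth success occurs; negative binomial, r=4, p=0.96.
P(Y=5) = C(4,3) · p^4 · (1−p)^1
= 4 · 0.84935 · 0.04 = 0.135895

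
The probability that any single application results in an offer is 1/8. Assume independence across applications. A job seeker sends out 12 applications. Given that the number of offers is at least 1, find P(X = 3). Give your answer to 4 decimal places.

X ~ Binomial(12, 0.125). Want P(X=3 | X≥1) = P(X=3) / P(X≥1).
P(X=3) = C(12,3)·0.125^3·0.875^9 = 0.129189
P(X≥1) = 1 − 0.201417 = 0.798583
Ratio = 0.129189 / 0.798583 = 0.161773

0.1618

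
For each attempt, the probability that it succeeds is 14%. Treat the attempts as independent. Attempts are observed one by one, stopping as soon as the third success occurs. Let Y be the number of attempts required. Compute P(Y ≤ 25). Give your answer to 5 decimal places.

Finishing within 25 attempts ⇔ at least 3 successes in the first 25. With X ~ Binomial(25, 0.14), P(Y ≤ 25) = 1 − P(X ≤ 2).
  k=0: C(25,0)·0.14^0·0.86^25 = 0.0230389
  k=1: C(25,1)·0.14^1·0.86^24 = 0.0937629
  k=2: C(25,2)·0.14^2·0.86^23 = 0.1831647
1 − 0.2999664 = 0.7000336

0.70003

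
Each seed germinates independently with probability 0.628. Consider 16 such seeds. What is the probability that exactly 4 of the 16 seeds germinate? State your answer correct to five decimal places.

0.00199

X ~ Binomial(n=16, p=0.628).
P(X=4) = C(16,4) · p^4 · (1−p)^12
= 1820 · 0.15554 · 7.0229e-06 = 0.0019880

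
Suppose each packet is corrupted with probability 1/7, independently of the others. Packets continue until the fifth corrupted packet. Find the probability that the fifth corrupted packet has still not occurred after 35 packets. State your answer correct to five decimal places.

0.42686

Needing more than 35 packets ⇔ fewer than 5 successes in the first 35. With X ~ Binomial(35, 0.142857), P(Y > 35) = P(X ≤ 4).
  k=0: C(35,0)·0.142857^0·0.857143^35 = 0.0045380
  k=1: C(35,1)·0.142857^1·0.857143^34 = 0.0264715
  k=2: C(35,2)·0.142857^2·0.857143^33 = 0.0750027
  k=3: C(35,3)·0.142857^3·0.857143^32 = 0.1375049
  k=4: C(35,4)·0.142857^4·0.857143^31 = 0.1833399
P(X ≤ 4) = 0.4268570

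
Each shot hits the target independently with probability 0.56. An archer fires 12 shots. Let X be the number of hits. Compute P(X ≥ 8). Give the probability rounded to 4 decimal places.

0.3296

X ~ Binomial(12, 0.56); P(X ≥ 8) = Σ C(12,k) p^k (1−p)^(12−k) over k:
  k=8: C(12,8)·0.56^8·0.44^4 = 0.179440
  k=9: C(12,9)·0.56^9·0.44^3 = 0.101502
  k=10: C(12,10)·0.56^10·0.44^2 = 0.038755
  k=11: C(12,11)·0.56^11·0.44^1 = 0.008968
  k=12: C(12,12)·0.56^12·0.44^0 = 0.000951
Total = 0.329616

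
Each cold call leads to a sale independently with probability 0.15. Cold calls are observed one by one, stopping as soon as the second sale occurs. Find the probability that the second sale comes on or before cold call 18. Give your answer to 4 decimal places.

0.7759

Finishing within 18 cold calls ⇔ at least 2 successes in the first 18. With X ~ Binomial(18, 0.15), P(Y ≤ 18) = 1 − P(X ≤ 1).
  k=0: C(18,0)·0.15^0·0.85^18 = 0.053646
  k=1: C(18,1)·0.15^1·0.85^17 = 0.170406
1 − 0.224053 = 0.775947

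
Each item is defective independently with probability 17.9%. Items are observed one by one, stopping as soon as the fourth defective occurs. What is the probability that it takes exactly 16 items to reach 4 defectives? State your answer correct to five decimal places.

Y = trial on which the fourth success occurs; negative binomial, r=4, p=0.179.
P(Y=16) = C(15,3) · p^4 · (1−p)^12
= 455 · 0.0010266 · 0.093782 = 0.0438068

0.04381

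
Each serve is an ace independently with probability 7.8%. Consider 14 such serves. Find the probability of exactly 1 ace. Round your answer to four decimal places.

X ~ Binomial(n=14, p=0.078).
P(X=1) = C(14,1) · p^1 · (1−p)^13
= 14 · 0.078 · 0.34794 = 0.379948

0.3799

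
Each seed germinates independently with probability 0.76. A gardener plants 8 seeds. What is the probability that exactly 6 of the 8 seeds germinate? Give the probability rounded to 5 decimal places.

0.31079

X ~ Binomial(n=8, p=0.76).
P(X=6) = C(8,6) · p^6 · (1−p)^2
= 28 · 0.1927 · 0.0576 = 0.3107864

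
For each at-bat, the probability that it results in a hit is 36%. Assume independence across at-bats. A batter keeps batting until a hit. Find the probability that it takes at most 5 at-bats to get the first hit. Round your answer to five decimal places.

0.89263

Y = number of at-bats to the first success; geometric, p = 0.36.
P(Y ≤ 5) = 1 − (1−p)^5 = 1 − 0.1073742 = 0.8926258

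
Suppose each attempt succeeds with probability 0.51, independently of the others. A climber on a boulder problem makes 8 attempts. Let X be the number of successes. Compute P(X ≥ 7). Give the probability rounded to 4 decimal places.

X ~ Binomial(8, 0.51); P(X ≥ 7) = Σ C(8,k) p^k (1−p)^(8−k) over k:
  k=7: C(8,7)·0.51^7·0.49^1 = 0.035178
  k=8: C(8,8)·0.51^8·0.49^0 = 0.004577
Total = 0.039755

0.0398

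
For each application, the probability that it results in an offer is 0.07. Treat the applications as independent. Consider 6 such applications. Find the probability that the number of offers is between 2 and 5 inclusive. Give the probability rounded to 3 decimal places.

X ~ Binomial(6, 0.07); P(2 ≤ X ≤ 5) = Σ C(6,k) p^k (1−p)^(6−k) over k:
  k=2: C(6,2)·0.07^2·0.93^4 = 0.05498
  k=3: C(6,3)·0.07^3·0.93^3 = 0.00552
  k=4: C(6,4)·0.07^4·0.93^2 = 0.00031
  k=5: C(6,5)·0.07^5·0.93^1 = 0.00001
Total = 0.06082

0.061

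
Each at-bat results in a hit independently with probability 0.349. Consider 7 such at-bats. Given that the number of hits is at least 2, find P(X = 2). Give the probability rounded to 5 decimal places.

X ~ Binomial(7, 0.349). Want P(X=2 | X≥2) = P(X=2) / P(X≥2).
P(X=2) = C(7,2)·0.349^2·0.651^5 = 0.2990715
P(X≥2) = 1 − 0.0495527 − 0.1859557 = 0.7644917
Ratio = 0.2990715 / 0.7644917 = 0.3912031

0.39120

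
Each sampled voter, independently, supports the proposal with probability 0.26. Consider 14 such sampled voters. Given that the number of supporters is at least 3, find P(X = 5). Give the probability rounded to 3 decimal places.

0.212

X ~ Binomial(14, 0.26). Want P(X=5 | X≥3) = P(X=5) / P(X≥3).
P(X=5) = C(14,5)·0.26^5·0.74^9 = 0.15828
P(X≥3) = 1 − 0.01477 − 0.07263 − 0.16587 = 0.74673
Ratio = 0.15828 / 0.74673 = 0.21196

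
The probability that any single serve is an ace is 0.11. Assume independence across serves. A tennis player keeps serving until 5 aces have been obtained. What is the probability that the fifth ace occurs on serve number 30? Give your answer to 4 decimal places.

Y = trial on which the fifth success occurs; negative binomial, r=5, p=0.11.
P(Y=30) = C(29,4) · p^5 · (1−p)^25
= 23751 · 1.6105e-05 · 0.054294 = 0.020768

0.0208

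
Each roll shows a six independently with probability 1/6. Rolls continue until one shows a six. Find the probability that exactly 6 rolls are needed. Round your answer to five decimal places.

0.06698

Geometric (trials to first success), p = 0.166667.
P(Y = 6) = (1−p)^5 · p = 0.40188 · 0.166667 = 0.0669796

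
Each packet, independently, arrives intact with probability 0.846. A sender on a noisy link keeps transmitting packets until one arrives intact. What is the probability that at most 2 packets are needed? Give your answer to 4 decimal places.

Y = number of packets to the first success; geometric, p = 0.846.
P(Y ≤ 2) = 1 − (1−p)^2 = 1 − 0.023716 = 0.976284

0.9763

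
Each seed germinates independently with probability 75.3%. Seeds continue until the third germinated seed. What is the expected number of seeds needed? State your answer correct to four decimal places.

3.9841

Y = total seeds until the third success; negative binomial with r=3, p=0.753.
E[Y] = r / p = 3 / 0.753 = 3.984064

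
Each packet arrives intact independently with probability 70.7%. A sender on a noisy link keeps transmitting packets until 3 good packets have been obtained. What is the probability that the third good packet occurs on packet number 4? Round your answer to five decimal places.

Y = trial on which the third success occurs; negative binomial, r=3, p=0.707.
P(Y=4) = C(3,2) · p^3 · (1−p)^1
= 3 · 0.35339 · 0.293 = 0.3106327

0.31063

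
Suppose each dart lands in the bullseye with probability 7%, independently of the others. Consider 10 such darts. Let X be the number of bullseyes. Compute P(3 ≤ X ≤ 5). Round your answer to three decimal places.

X ~ Binomial(10, 0.07); P(3 ≤ X ≤ 5) = Σ C(10,k) p^k (1−p)^(10−k) over k:
  k=3: C(10,3)·0.07^3·0.93^7 = 0.02477
  k=4: C(10,4)·0.07^4·0.93^6 = 0.00326
  k=5: C(10,5)·0.07^5·0.93^5 = 0.00029
Total = 0.02832

0.028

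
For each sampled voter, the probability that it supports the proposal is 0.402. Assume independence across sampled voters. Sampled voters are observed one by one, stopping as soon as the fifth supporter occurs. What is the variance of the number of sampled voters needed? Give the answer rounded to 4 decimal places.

Y = total sampled voters until the fifth success; negative binomial with r=5, p=0.402.
Var(Y) = r(1−p)/p² = 5·0.598 / 0.402² = 18.502017

18.5020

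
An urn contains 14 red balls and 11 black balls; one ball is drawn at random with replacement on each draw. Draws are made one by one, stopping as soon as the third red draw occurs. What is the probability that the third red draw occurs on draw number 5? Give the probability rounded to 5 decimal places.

Y = trial on which the third success occurs; negative binomial, r=3, p=0.56.
P(Y=5) = C(4,2) · p^3 · (1−p)^2
= 6 · 0.17562 · 0.1936 = 0.2039955

0.20400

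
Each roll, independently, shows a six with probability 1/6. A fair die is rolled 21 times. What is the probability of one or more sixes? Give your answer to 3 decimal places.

P(at least one) = 1 − P(none) = 1 − (1 − 0.166667)^21
= 1 − 0.02174 = 0.97826

0.978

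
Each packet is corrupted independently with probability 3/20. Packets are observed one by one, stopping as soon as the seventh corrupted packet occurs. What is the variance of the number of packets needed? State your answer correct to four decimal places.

Y = total packets until the seventh success; negative binomial with r=7, p=0.15.
Var(Y) = r(1−p)/p² = 7·0.85 / 0.15² = 264.444444

264.4444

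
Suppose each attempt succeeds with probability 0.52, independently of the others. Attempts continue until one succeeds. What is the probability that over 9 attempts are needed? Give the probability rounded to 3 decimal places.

0.001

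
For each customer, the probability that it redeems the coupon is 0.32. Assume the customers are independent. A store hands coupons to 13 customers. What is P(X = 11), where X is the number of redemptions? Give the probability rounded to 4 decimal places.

0.0001

X ~ Binomial(n=13, p=0.32).
P(X=11) = C(13,11) · p^11 · (1−p)^2
= 78 · 3.6029e-06 · 0.4624 = 0.000130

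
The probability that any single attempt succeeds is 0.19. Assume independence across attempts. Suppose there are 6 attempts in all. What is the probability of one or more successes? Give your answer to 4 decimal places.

0.7176

P(at least one) = 1 − P(none) = 1 − (1 − 0.19)^6
= 1 − 0.282430 = 0.717570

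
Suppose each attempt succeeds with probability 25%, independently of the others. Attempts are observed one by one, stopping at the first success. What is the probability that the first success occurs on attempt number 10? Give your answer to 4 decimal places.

Geometric (trials to first success), p = 0.25.
P(Y = 10) = (1−p)^9 · p = 0.075085 · 0.25 = 0.018771

0.0188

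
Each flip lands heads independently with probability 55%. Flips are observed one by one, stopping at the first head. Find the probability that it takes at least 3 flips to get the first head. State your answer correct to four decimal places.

Y = number of flips to the first success; geometric, p = 0.55.
P(Y > 2) = P(first 2 all fail) = (1−p)^2 = 0.202500

0.2025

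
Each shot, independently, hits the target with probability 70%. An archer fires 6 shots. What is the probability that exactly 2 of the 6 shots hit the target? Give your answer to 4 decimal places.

0.0595

X ~ Binomial(n=6, p=0.70).
P(X=2) = C(6,2) · p^2 · (1−p)^4
= 15 · 0.49 · 0.0081 = 0.059535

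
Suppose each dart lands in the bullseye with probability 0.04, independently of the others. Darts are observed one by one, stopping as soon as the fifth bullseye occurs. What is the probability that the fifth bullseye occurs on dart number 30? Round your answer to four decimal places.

0.0009

Y = trial on which the fifth success occurs; negative binomial, r=5, p=0.04.
P(Y=30) = C(29,4) · p^5 · (1−p)^25
= 23751 · 1.024e-07 · 0.3604 = 0.000877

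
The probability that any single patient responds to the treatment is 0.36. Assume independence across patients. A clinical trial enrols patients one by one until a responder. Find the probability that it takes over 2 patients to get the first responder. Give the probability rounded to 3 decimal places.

Y = number of patients to the first success; geometric, p = 0.36.
P(Y > 2) = P(first 2 all fail) = (1−p)^2 = 0.40960

0.410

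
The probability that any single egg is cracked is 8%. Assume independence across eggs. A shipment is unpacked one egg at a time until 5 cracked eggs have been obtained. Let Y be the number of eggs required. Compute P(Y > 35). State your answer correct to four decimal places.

0.8557

Needing more than 35 eggs ⇔ fewer than 5 successes in the first 35. With X ~ Binomial(35, 0.08), P(Y > 35) = P(X ≤ 4).
  k=0: C(35,0)·0.08^0·0.92^35 = 0.054022
  k=1: C(35,1)·0.08^1·0.92^34 = 0.164416
  k=2: C(35,2)·0.08^2·0.92^33 = 0.243050
  k=3: C(35,3)·0.08^3·0.92^32 = 0.232482
  k=4: C(35,4)·0.08^4·0.92^31 = 0.161727
P(X ≤ 4) = 0.855698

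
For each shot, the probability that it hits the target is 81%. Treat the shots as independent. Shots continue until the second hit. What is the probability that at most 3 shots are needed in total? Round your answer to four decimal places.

Finishing within 3 shots ⇔ at least 2 successes in the first 3. With X ~ Binomial(3, 0.81), P(Y ≤ 3) = 1 − P(X ≤ 1).
  k=0: C(3,0)·0.81^0·0.19^3 = 0.006859
  k=1: C(3,1)·0.81^1·0.19^2 = 0.087723
1 − 0.094582 = 0.905418

0.9054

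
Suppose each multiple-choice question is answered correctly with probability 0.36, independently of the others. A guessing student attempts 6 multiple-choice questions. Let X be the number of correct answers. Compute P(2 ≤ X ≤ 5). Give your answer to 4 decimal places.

X ~ Binomial(6, 0.36); P(2 ≤ X ≤ 5) = Σ C(6,k) p^k (1−p)^(6−k) over k:
  k=2: C(6,2)·0.36^2·0.64^4 = 0.326149
  k=3: C(6,3)·0.36^3·0.64^3 = 0.244612
  k=4: C(6,4)·0.36^4·0.64^2 = 0.103196
  k=5: C(6,5)·0.36^5·0.64^1 = 0.023219
Total = 0.697176

0.6972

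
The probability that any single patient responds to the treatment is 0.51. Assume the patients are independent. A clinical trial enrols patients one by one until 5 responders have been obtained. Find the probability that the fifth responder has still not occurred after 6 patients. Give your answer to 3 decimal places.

Needing more than 6 patients ⇔ fewer than 5 successes in the first 6. With X ~ Binomial(6, 0.51), P(Y > 6) = P(X ≤ 4).
  k=0: C(6,0)·0.51^0·0.49^6 = 0.01384
  k=1: C(6,1)·0.51^1·0.49^5 = 0.08644
  k=2: C(6,2)·0.51^2·0.49^4 = 0.22491
  k=3: C(6,3)·0.51^3·0.49^3 = 0.31213
  k=4: C(6,4)·0.51^4·0.49^2 = 0.24365
P(X ≤ 4) = 0.88097

0.881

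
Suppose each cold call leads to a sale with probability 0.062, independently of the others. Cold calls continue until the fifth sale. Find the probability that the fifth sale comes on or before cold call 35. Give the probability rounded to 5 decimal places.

0.06308

Finishing within 35 cold calls ⇔ at least 5 successes in the first 35. With X ~ Binomial(35, 0.062), P(Y ≤ 35) = 1 − P(X ≤ 4).
  k=0: C(35,0)·0.062^0·0.938^35 = 0.1064386
  k=1: C(35,1)·0.062^1·0.938^34 = 0.2462387
  k=2: C(35,2)·0.062^2·0.938^33 = 0.2766903
  k=3: C(35,3)·0.062^3·0.938^32 = 0.2011757
  k=4: C(35,4)·0.062^4·0.938^31 = 0.1063786
1 − 0.9369220 = 0.0630780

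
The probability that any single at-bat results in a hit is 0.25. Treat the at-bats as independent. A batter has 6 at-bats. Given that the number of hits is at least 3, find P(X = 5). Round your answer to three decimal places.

0.026

X ~ Binomial(6, 0.25). Want P(X=5 | X≥3) = P(X=5) / P(X≥3).
P(X=5) = C(6,5)·0.25^5·0.75^1 = 0.00439
P(X≥3) = 1 − 0.17798 − 0.35596 − 0.29663 = 0.16943
Ratio = 0.00439 / 0.16943 = 0.02594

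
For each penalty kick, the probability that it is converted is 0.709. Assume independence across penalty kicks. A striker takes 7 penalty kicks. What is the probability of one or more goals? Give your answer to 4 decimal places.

P(at least one) = 1 − P(none) = 1 − (1 − 0.709)^7
= 1 − 0.000177 = 0.999823

0.9998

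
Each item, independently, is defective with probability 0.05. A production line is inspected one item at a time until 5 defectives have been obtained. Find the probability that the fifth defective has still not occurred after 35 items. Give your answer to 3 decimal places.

0.971

Needing more than 35 items ⇔ fewer than 5 successes in the first 35. With X ~ Binomial(35, 0.05), P(Y > 35) = P(X ≤ 4).
  k=0: C(35,0)·0.05^0·0.95^35 = 0.16608
  k=1: C(35,1)·0.05^1·0.95^34 = 0.30594
  k=2: C(35,2)·0.05^2·0.95^33 = 0.27374
  k=3: C(35,3)·0.05^3·0.95^32 = 0.15848
  k=4: C(35,4)·0.05^4·0.95^31 = 0.06673
P(X ≤ 4) = 0.97097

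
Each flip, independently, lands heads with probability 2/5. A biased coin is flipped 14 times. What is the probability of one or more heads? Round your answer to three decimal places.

P(at least one) = 1 − P(none) = 1 − (1 − 0.40)^14
= 1 − 0.00078 = 0.99922

0.999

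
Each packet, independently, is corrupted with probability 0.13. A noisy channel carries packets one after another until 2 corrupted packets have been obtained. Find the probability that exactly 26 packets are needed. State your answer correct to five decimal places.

0.01494

Y = trial on which the second success occurs; negative binomial, r=2, p=0.13.
P(Y=26) = C(25,1) · p^2 · (1−p)^24
= 25 · 0.0169 · 0.035356 = 0.0149379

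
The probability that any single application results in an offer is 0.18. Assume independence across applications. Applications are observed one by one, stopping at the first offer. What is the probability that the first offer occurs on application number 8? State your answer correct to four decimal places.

Geometric (trials to first success), p = 0.18.
P(Y = 8) = (1−p)^7 · p = 0.24929 · 0.18 = 0.044871

0.0449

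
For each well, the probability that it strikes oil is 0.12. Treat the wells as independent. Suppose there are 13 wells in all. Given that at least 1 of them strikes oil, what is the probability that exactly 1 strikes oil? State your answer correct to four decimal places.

X ~ Binomial(13, 0.12). Want P(X=1 | X≥1) = P(X=1) / P(X≥1).
P(X=1) = C(13,1)·0.12^1·0.88^12 = 0.336447
P(X≥1) = 1 − 0.189791 = 0.810209
Ratio = 0.336447 / 0.810209 = 0.415259

0.4153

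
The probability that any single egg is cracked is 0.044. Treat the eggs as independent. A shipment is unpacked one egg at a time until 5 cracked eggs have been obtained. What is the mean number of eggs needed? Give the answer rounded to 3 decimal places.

Y = total eggs until the fifth success; negative binomial with r=5, p=0.044.
E[Y] = r / p = 5 / 0.044 = 113.63636

113.636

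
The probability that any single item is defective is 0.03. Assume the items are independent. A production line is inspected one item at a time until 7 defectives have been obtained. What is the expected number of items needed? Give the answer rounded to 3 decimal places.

233.333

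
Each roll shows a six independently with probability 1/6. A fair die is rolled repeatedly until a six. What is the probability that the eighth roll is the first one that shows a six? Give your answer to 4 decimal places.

Geometric (trials to first success), p = 0.166667.
P(Y = 8) = (1−p)^7 · p = 0.27908 · 0.166667 = 0.046514

0.0465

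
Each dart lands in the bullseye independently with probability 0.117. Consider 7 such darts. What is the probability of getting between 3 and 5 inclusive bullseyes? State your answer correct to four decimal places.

X ~ Binomial(7, 0.117); P(3 ≤ X ≤ 5) = Σ C(7,k) p^k (1−p)^(7−k) over k:
  k=3: C(7,3)·0.117^3·0.883^4 = 0.034078
  k=4: C(7,4)·0.117^4·0.883^3 = 0.004515
  k=5: C(7,5)·0.117^5·0.883^2 = 0.000359
Total = 0.038952

0.0390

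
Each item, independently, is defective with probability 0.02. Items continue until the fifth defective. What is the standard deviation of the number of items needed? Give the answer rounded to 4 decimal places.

Y = total items until the fifth success; negative binomial with r=5, p=0.02.
SD(Y) = √[r(1−p)/p²] = √(12250.000000) = 110.679718

110.6797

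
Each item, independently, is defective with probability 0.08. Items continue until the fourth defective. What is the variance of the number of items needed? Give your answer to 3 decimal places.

575.000

Y = total items until the fourth success; negative binomial with r=4, p=0.08.
Var(Y) = r(1−p)/p² = 4·0.92 / 0.08² = 575.00000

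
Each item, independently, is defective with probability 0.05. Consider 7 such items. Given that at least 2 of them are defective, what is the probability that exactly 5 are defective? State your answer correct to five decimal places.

X ~ Binomial(7, 0.05). Want P(X=5 | X≥2) = P(X=5) / P(X≥2).
P(X=5) = C(7,5)·0.05^5·0.95^2 = 0.0000059
P(X≥2) = 1 − 0.6983373 − 0.2572822 = 0.0443805
Ratio = 0.0000059 / 0.0443805 = 0.0001335

0.00013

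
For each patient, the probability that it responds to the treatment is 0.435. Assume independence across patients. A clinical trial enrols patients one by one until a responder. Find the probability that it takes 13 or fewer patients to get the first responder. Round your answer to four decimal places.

Y = number of patients to the first success; geometric, p = 0.435.
P(Y ≤ 13) = 1 − (1−p)^13 = 1 − 0.000598 = 0.999402

0.9994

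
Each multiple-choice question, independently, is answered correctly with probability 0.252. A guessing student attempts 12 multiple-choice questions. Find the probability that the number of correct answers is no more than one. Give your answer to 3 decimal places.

X ~ Binomial(12, 0.252); P(X ≤ 1) = Σ C(12,k) p^k (1−p)^(12−k) over k:
  k=0: C(12,0)·0.252^0·0.748^12 = 0.03068
  k=1: C(12,1)·0.252^1·0.748^11 = 0.12402
Total = 0.15470

0.155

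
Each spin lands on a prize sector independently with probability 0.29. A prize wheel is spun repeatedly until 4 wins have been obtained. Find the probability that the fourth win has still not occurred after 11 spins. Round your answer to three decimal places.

0.599

Needing more than 11 spins ⇔ fewer than 4 successes in the first 11. With X ~ Binomial(11, 0.29), P(Y > 11) = P(X ≤ 3).
  k=0: C(11,0)·0.29^0·0.71^11 = 0.02311
  k=1: C(11,1)·0.29^1·0.71^10 = 0.10384
  k=2: C(11,2)·0.29^2·0.71^9 = 0.21207
  k=3: C(11,3)·0.29^3·0.71^8 = 0.25986
P(X ≤ 3) = 0.59889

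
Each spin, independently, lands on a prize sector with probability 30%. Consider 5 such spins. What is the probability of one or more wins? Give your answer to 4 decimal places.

P(at least one) = 1 − P(none) = 1 − (1 − 0.30)^5
= 1 − 0.168070 = 0.831930

0.8319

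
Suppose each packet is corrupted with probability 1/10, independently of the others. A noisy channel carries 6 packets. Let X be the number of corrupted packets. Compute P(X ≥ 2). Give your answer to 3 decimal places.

0.114

X ~ Binomial(6, 0.10); P(X ≥ 2) = Σ C(6,k) p^k (1−p)^(6−k) over k:
  k=2: C(6,2)·0.10^2·0.90^4 = 0.09842
  k=3: C(6,3)·0.10^3·0.90^3 = 0.01458
  k=4: C(6,4)·0.10^4·0.90^2 = 0.00121
  k=5: C(6,5)·0.10^5·0.90^1 = 0.00005
  k=6: C(6,6)·0.10^6·0.90^0 = 0.00000
Total = 0.11427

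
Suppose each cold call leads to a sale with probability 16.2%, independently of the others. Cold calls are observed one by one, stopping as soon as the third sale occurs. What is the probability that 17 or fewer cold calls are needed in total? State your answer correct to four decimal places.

Finishing within 17 cold calls ⇔ at least 3 successes in the first 17. With X ~ Binomial(17, 0.162), P(Y ≤ 17) = 1 − P(X ≤ 2).
  k=0: C(17,0)·0.162^0·0.838^17 = 0.049562
  k=1: C(17,1)·0.162^1·0.838^16 = 0.162880
  k=2: C(17,2)·0.162^2·0.838^15 = 0.251901
1 − 0.464343 = 0.535657

0.5357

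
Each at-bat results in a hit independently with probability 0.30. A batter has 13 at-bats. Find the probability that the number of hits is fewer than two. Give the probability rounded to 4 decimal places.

X ~ Binomial(13, 0.30); P(X ≤ 1) = Σ C(13,k) p^k (1−p)^(13−k) over k:
  k=0: C(13,0)·0.30^0·0.70^13 = 0.009689
  k=1: C(13,1)·0.30^1·0.70^12 = 0.053981
Total = 0.063670

0.0637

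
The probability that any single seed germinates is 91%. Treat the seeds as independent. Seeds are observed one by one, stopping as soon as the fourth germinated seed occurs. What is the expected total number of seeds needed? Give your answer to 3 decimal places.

Y = total seeds until the fourth success; negative binomial with r=4, p=0.91.
E[Y] = r / p = 4 / 0.91 = 4.39560

4.396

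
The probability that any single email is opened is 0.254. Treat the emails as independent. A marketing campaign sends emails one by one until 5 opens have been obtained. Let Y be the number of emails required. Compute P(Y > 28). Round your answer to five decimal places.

0.12541

Needing more than 28 emails ⇔ fewer than 5 successes in the first 28. With X ~ Binomial(28, 0.254), P(Y > 28) = P(X ≤ 4).
  k=0: C(28,0)·0.254^0·0.746^28 = 0.0002733
  k=1: C(28,1)·0.254^1·0.746^27 = 0.0026058
  k=2: C(28,2)·0.254^2·0.746^26 = 0.0119776
  k=3: C(28,3)·0.254^3·0.746^25 = 0.0353440
  k=4: C(28,4)·0.254^4·0.746^24 = 0.0752126
P(X ≤ 4) = 0.1254133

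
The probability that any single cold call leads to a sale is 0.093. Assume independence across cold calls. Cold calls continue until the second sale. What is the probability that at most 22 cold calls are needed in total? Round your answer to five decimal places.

Finishing within 22 cold calls ⇔ at least 2 successes in the first 22. With X ~ Binomial(22, 0.093), P(Y ≤ 22) = 1 − P(X ≤ 1).
  k=0: C(22,0)·0.093^0·0.907^22 = 0.1167778
  k=1: C(22,1)·0.093^1·0.907^21 = 0.2634260
1 − 0.3802038 = 0.6197962

0.61980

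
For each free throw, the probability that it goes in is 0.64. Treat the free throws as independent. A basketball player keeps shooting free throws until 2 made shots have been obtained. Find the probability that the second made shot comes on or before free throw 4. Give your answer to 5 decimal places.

Finishing within 4 free throws ⇔ at least 2 successes in the first 4. With X ~ Binomial(4, 0.64), P(Y ≤ 4) = 1 − P(X ≤ 1).
  k=0: C(4,0)·0.64^0·0.36^4 = 0.0167962
  k=1: C(4,1)·0.64^1·0.36^3 = 0.1194394
1 − 0.1362355 = 0.8637645

0.86376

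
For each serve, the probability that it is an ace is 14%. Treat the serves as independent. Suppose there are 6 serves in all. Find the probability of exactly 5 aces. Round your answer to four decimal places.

0.0003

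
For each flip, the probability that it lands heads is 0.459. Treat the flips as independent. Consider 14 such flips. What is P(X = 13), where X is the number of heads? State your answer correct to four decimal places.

0.0003

X ~ Binomial(n=14, p=0.459).
P(X=13) = C(14,13) · p^13 · (1−p)^1
= 14 · 4.0139e-05 · 0.541 = 0.000304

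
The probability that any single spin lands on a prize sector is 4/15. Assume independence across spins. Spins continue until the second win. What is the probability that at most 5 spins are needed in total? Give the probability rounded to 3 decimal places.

Finishing within 5 spins ⇔ at least 2 successes in the first 5. With X ~ Binomial(5, 0.266667), P(Y ≤ 5) = 1 − P(X ≤ 1).
  k=0: C(5,0)·0.266667^0·0.733333^5 = 0.21208
  k=1: C(5,1)·0.266667^1·0.733333^4 = 0.38561
1 − 0.59769 = 0.40231

0.402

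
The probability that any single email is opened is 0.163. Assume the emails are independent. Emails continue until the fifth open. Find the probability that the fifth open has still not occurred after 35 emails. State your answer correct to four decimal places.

Needing more than 35 emails ⇔ fewer than 5 successes in the first 35. With X ~ Binomial(35, 0.163), P(Y > 35) = P(X ≤ 4).
  k=0: C(35,0)·0.163^0·0.837^35 = 0.001974
  k=1: C(35,1)·0.163^1·0.837^34 = 0.013456
  k=2: C(35,2)·0.163^2·0.837^33 = 0.044548
  k=3: C(35,3)·0.163^3·0.837^32 = 0.095430
  k=4: C(35,4)·0.163^4·0.837^31 = 0.148675
P(X ≤ 4) = 0.304085

0.3041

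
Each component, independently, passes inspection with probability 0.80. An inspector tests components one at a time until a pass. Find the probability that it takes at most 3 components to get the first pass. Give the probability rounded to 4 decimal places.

0.9920

Y = number of components to the first success; geometric, p = 0.80.
P(Y ≤ 3) = 1 − (1−p)^3 = 1 − 0.008000 = 0.992000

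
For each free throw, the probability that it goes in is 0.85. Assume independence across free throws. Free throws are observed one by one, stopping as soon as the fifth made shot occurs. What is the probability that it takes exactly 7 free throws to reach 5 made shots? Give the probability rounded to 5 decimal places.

Y = trial on which the fifth success occurs; negative binomial, r=5, p=0.85.
P(Y=7) = C(6,4) · p^5 · (1−p)^2
= 15 · 0.44371 · 0.0225 = 0.1497505

0.14975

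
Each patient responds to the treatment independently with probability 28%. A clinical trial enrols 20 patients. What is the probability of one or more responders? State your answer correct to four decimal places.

P(at least one) = 1 − P(none) = 1 − (1 − 0.28)^20
= 1 − 0.001402 = 0.998598

0.9986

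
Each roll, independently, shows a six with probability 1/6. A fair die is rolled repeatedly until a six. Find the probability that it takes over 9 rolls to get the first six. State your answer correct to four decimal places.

0.1938

Y = number of rolls to the first success; geometric, p = 0.166667.
P(Y > 9) = P(first 9 all fail) = (1−p)^9 = 0.193807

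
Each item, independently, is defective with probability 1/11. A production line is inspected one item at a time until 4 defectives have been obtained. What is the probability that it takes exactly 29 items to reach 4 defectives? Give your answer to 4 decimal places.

0.0207

Y = trial on which the fourth success occurs; negative binomial, r=4, p=0.090909.
P(Y=29) = C(28,3) · p^4 · (1−p)^25
= 3276 · 6.8301e-05 · 0.092296 = 0.020652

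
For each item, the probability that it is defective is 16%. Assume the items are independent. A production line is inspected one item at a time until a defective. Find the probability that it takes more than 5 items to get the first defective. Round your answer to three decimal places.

Y = number of items to the first success; geometric, p = 0.16.
P(Y > 5) = P(first 5 all fail) = (1−p)^5 = 0.41821

0.418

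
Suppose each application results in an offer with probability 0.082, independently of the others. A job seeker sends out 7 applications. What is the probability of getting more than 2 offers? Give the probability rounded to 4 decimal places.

X ~ Binomial(7, 0.082); P(X ≥ 3) = Σ C(7,k) p^k (1−p)^(7−k) over k:
  k=3: C(7,3)·0.082^3·0.918^4 = 0.013705
  k=4: C(7,4)·0.082^4·0.918^3 = 0.001224
  k=5: C(7,5)·0.082^5·0.918^2 = 0.000066
  k=6: C(7,6)·0.082^6·0.918^1 = 0.000002
  k=7: C(7,7)·0.082^7·0.918^0 = 0.000000
Total = 0.014997

0.0150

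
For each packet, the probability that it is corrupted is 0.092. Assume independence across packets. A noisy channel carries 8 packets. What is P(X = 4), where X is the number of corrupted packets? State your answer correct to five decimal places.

0.00341

X ~ Binomial(n=8, p=0.092).
P(X=4) = C(8,4) · p^4 · (1−p)^4
= 70 · 7.1639e-05 · 0.67974 = 0.0034087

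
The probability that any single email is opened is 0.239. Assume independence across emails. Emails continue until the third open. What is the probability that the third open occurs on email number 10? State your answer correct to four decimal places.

0.0726

Y = trial on which the third success occurs; negative binomial, r=3, p=0.239.
P(Y=10) = C(9,2) · p^3 · (1−p)^7
= 36 · 0.013652 · 0.14781 = 0.072642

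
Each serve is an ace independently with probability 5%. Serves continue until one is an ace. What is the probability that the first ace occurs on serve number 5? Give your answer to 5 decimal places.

0.04073

Geometric (trials to first success), p = 0.05.
P(Y = 5) = (1−p)^4 · p = 0.81451 · 0.05 = 0.0407253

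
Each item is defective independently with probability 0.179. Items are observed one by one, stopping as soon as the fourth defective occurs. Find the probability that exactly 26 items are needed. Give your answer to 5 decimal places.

0.03081

Y = trial on which the fourth success occurs; negative binomial, r=4, p=0.179.
P(Y=26) = C(25,3) · p^4 · (1−p)^22
= 2300 · 0.0010266 · 0.013048 = 0.0308098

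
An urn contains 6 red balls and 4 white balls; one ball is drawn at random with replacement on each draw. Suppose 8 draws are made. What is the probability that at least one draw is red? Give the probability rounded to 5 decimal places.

0.99934

P(at least one) = 1 − P(none) = 1 − (1 − 0.60)^8
= 1 − 0.0006554 = 0.9993446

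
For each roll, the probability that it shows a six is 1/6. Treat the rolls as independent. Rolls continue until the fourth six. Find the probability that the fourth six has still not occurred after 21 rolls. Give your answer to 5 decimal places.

0.52690

Needing more than 21 rolls ⇔ fewer than 4 successes in the first 21. With X ~ Binomial(21, 0.166667), P(Y > 21) = P(X ≤ 3).
  k=0: C(21,0)·0.166667^0·0.833333^21 = 0.0217367
  k=1: C(21,1)·0.166667^1·0.833333^20 = 0.0912942
  k=2: C(21,2)·0.166667^2·0.833333^19 = 0.1825884
  k=3: C(21,3)·0.166667^3·0.833333^18 = 0.2312786
P(X ≤ 3) = 0.5268979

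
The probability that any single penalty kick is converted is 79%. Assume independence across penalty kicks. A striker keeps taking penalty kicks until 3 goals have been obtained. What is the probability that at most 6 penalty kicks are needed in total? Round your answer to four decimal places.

0.9798

Finishing within 6 penalty kicks ⇔ at least 3 successes in the first 6. With X ~ Binomial(6, 0.79), P(Y ≤ 6) = 1 − P(X ≤ 2).
  k=0: C(6,0)·0.79^0·0.21^6 = 0.000086
  k=1: C(6,1)·0.79^1·0.21^5 = 0.001936
  k=2: C(6,2)·0.79^2·0.21^4 = 0.018206
1 − 0.020228 = 0.979772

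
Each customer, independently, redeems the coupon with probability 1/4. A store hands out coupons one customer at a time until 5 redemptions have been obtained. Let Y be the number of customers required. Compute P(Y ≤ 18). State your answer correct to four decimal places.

0.4813

Finishing within 18 customers ⇔ at least 5 successes in the first 18. With X ~ Binomial(18, 0.25), P(Y ≤ 18) = 1 − P(X ≤ 4).
  k=0: C(18,0)·0.25^0·0.75^18 = 0.005638
  k=1: C(18,1)·0.25^1·0.75^17 = 0.033826
  k=2: C(18,2)·0.25^2·0.75^16 = 0.095841
  k=3: C(18,3)·0.25^3·0.75^15 = 0.170384
  k=4: C(18,4)·0.25^4·0.75^14 = 0.212980
1 − 0.518669 = 0.481331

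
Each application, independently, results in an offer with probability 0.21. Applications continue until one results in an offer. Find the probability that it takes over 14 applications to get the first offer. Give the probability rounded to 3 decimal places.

Y = number of applications to the first success; geometric, p = 0.21.
P(Y > 14) = P(first 14 all fail) = (1−p)^14 = 0.03688

0.037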